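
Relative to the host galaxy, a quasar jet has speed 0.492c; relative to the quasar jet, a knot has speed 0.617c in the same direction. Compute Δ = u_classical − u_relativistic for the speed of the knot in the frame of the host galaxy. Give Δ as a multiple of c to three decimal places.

Galilean: u_cl = 0.617 + 0.492 = 1.1090.
Relativistic: u_rel = (0.617 + 0.492) / (1 + 0.617·0.492) = 1.1090/1.3036 = 0.8507.
Δ = 1.1090 − 0.8507 = 0.2583.
(The classical prediction exceeds c; the relativistic result does not.)

Δ = 0.258c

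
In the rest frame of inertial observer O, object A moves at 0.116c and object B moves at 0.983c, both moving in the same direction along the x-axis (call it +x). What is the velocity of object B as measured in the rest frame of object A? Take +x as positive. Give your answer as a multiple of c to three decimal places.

β_A = 0.116, β_B = 0.983.
Transform to A's frame with the inverse velocity-addition law: u' = (u − v)/(1 − uv/c²), taking u = β_B and v = β_A.
u' = (0.983 − 0.116) / (1 − (0.116)(0.983)) = 0.8670/0.8860 = 0.9786.

+0.979c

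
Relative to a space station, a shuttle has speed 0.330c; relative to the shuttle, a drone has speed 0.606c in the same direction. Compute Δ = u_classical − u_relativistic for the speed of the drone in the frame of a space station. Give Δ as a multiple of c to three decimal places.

Galilean: u_cl = 0.606 + 0.330 = 0.9360.
Relativistic: u_rel = (0.606 + 0.330) / (1 + 0.606·0.330) = 0.9360/1.2000 = 0.7800.
Δ = 0.9360 − 0.7800 = 0.1560.

Δ = 0.156c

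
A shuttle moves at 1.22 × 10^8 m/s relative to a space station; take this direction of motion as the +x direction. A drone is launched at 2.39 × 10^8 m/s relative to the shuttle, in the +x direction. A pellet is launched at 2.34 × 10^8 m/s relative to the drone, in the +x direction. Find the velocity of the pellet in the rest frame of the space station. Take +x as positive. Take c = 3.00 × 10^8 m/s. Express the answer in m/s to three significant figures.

Apply u = (u' + v)/(1 + u'v/c²) successively, working outward toward the space station.
(Dividing each given speed by c = 3.00 × 10^8 m/s to work in units of c.)
Start: velocity of the shuttle relative to the space station = 0.4067c.
Compose with the drone (u' = 0.797 in the shuttle frame): u_1 = (0.797 + 0.407) / (1 + 0.797·0.407) = 1.2033/1.3240 = 0.9089.
Compose with the pellet (u' = 0.780 in the drone frame): u_2 = (0.780 + 0.909) / (1 + 0.780·0.909) = 1.6889/1.7089 = 0.9883.
So u = 0.9883 × 3.00 × 10^8 m/s.

2.96 × 10^8 m/s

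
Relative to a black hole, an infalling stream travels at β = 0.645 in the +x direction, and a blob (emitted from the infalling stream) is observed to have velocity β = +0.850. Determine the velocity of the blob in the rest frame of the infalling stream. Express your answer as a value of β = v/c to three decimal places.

β = +0.454

Invert the composition law: u' = (u − v)/(1 − uv/c²).
u' = (0.850 − 0.645) / (1 − (0.850)(0.645)) = 0.2050/0.4517 = 0.4538.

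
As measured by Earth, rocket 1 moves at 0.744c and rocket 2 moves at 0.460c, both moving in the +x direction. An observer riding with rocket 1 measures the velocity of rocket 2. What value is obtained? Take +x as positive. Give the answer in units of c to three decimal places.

β_A = 0.744, β_B = 0.460.
Transform to A's frame with the inverse velocity-addition law: u' = (u − v)/(1 − uv/c²), taking u = β_B and v = β_A.
u' = (0.460 − 0.744) / (1 − (0.744)(0.460)) = -0.2840/0.6578 = -0.4318.

-0.432c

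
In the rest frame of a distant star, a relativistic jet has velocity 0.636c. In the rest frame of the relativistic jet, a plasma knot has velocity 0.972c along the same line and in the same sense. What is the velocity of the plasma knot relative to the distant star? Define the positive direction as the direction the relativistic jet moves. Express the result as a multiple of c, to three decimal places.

0.994c

With v = 0.636 and u' = 0.972 (in units of c),
u = (u' + v)/(1 + u'v/c²):
u = (0.972 + 0.636) / (1 + 0.972·0.636) = 1.6080/1.6182 = 0.9937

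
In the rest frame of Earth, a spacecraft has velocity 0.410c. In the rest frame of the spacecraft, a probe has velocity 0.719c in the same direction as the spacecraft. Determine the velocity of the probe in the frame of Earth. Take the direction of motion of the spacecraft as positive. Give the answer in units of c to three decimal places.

With v = 0.410 and u' = 0.719 (in units of c),
u = (u' + v)/(1 + u'v/c²):
u = (0.719 + 0.410) / (1 + 0.719·0.410) = 1.1290/1.2948 = 0.8720

0.872c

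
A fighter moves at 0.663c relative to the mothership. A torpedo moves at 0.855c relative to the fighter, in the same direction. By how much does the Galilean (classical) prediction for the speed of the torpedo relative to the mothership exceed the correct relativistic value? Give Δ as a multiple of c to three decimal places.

Galilean: u_cl = 0.855 + 0.663 = 1.5180.
Relativistic: u_rel = (0.855 + 0.663) / (1 + 0.855·0.663) = 1.5180/1.5669 = 0.9688.
Δ = 1.5180 − 0.9688 = 0.5492.
(The classical prediction exceeds c; the relativistic result does not.)

Δ = 0.549c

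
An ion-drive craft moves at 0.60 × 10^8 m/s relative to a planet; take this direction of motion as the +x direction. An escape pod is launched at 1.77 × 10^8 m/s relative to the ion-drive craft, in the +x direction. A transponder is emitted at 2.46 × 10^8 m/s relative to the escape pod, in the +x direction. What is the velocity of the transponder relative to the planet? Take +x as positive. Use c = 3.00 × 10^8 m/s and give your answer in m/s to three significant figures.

2.90 × 10^8 m/s

Apply u = (u' + v)/(1 + u'v/c²) successively, working outward toward the planet.
(Dividing each given speed by c = 3.00 × 10^8 m/s to work in units of c.)
Start: velocity of the ion-drive craft relative to the planet = 0.2000c.
Compose with the escape pod (u' = 0.590 in the ion-drive craft frame): u_1 = (0.590 + 0.200) / (1 + 0.590·0.200) = 0.7900/1.1180 = 0.7066.
Compose with the transponder (u' = 0.820 in the escape pod frame): u_2 = (0.820 + 0.707) / (1 + 0.820·0.707) = 1.5266/1.5794 = 0.9666.
So u = 0.9666 × 3.00 × 10^8 m/s.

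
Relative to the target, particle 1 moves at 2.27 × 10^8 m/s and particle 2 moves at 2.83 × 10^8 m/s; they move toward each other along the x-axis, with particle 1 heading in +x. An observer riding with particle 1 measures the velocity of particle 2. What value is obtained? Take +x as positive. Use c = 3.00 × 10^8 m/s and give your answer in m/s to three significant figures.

-2.98 × 10^8 m/s

β_A = 0.757, β_B = -0.943 (dividing each by c = 3.00 × 10^8 m/s).
Transform to A's frame with the inverse velocity-addition law: u' = (u − v)/(1 − uv/c²), taking u = β_B and v = β_A.
u' = (-0.943 − 0.757) / (1 − (0.757)(-0.943)) = -1.7000/1.7138 = -0.9920.
u' = -0.9920 × 3.00 × 10^8 m/s.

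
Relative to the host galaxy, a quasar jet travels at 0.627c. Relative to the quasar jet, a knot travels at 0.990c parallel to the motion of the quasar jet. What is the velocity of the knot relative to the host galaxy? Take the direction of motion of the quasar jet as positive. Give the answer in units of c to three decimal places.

0.998c

With v = 0.627 and u' = 0.990 (in units of c),
u = (u' + v)/(1 + u'v/c²):
u = (0.990 + 0.627) / (1 + 0.990·0.627) = 1.6170/1.6207 = 0.9977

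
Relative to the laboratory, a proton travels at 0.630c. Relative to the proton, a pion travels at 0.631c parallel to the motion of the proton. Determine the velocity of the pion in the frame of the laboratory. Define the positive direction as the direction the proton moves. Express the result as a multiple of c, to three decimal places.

0.902c

With v = 0.630 and u' = 0.631 (in units of c),
u = (u' + v)/(1 + u'v/c²):
u = (0.631 + 0.630) / (1 + 0.631·0.630) = 1.2610/1.3975 = 0.9023
(Galilean addition would give +1.261c, exceeding c.)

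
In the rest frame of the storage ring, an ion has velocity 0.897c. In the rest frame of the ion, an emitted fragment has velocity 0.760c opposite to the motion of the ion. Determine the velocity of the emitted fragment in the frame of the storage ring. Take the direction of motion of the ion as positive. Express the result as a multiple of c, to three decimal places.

With v = 0.897 and u' = -0.760 (in units of c),
u = (u' + v)/(1 + u'v/c²):
u = (-0.760 + 0.897) / (1 + (-0.760)·0.897) = 0.1370/0.3183 = 0.4304

+0.430c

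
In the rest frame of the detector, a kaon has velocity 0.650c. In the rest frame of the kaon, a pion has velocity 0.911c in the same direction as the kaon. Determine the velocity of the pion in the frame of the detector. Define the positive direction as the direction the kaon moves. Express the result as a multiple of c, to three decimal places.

0.980c

With v = 0.650 and u' = 0.911 (in units of c),
u = (u' + v)/(1 + u'v/c²):
u = (0.911 + 0.650) / (1 + 0.911·0.650) = 1.5610/1.5921 = 0.9804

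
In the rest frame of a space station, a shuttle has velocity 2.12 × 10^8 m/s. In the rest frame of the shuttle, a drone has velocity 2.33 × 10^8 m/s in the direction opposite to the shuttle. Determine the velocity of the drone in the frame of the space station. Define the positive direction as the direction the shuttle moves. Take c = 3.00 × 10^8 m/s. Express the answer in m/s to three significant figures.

In units of c (dividing by 3.00 × 10^8 m/s): v = 0.707, u' = -0.777.
u = (u' + v)/(1 + u'v/c²):
u = (-0.777 + 0.707) / (1 + (-0.777)·0.707) = -0.0700/0.4512 = -0.1552
(Galilean addition would give -0.070c.)
Converting back: u = -0.1552 × 3.00 × 10^8 m/s.

-4.65 × 10^7 m/s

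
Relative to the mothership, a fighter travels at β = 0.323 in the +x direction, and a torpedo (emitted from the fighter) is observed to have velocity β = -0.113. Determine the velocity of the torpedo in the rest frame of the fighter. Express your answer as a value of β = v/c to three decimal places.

β = -0.421

Invert the composition law: u' = (u − v)/(1 − uv/c²).
u' = (-0.113 − 0.323) / (1 − (-0.113)(0.323)) = -0.4360/1.0365 = -0.4206.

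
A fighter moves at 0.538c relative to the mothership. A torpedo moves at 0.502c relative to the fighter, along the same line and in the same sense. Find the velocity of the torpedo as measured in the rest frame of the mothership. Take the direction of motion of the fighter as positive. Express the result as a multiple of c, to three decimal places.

0.819c

With v = 0.538 and u' = 0.502 (in units of c),
u = (u' + v)/(1 + u'v/c²):
u = (0.502 + 0.538) / (1 + 0.502·0.538) = 1.0400/1.2701 = 0.8188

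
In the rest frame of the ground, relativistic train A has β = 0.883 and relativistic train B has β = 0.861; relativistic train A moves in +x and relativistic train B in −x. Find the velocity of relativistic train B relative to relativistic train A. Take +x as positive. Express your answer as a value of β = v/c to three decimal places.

β_A = 0.883, β_B = -0.861.
Transform to A's frame with the inverse velocity-addition law: u' = (u − v)/(1 − uv/c²), taking u = β_B and v = β_A.
u' = (-0.861 − 0.883) / (1 − (0.883)(-0.861)) = -1.7440/1.7603 = -0.9908.

β = -0.991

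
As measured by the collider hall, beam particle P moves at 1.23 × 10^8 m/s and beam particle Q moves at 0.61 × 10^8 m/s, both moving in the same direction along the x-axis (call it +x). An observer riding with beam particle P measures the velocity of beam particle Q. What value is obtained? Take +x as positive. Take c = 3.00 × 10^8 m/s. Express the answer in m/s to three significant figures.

-6.76 × 10^7 m/s

β_A = 0.410, β_B = 0.203 (dividing each by c = 3.00 × 10^8 m/s).
Transform to A's frame with the inverse velocity-addition law: u' = (u − v)/(1 − uv/c²), taking u = β_B and v = β_A.
u' = (0.203 − 0.410) / (1 − (0.410)(0.203)) = -0.2067/0.9166 = -0.2255.
u' = -0.2255 × 3.00 × 10^8 m/s.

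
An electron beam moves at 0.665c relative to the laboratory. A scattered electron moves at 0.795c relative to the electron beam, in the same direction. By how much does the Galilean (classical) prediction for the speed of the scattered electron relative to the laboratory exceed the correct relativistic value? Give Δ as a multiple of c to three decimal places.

Δ = 0.505c

Galilean: u_cl = 0.795 + 0.665 = 1.4600.
Relativistic: u_rel = (0.795 + 0.665) / (1 + 0.795·0.665) = 1.4600/1.5287 = 0.9551.
Δ = 1.4600 − 0.9551 = 0.5049.
(The classical prediction exceeds c; the relativistic result does not.)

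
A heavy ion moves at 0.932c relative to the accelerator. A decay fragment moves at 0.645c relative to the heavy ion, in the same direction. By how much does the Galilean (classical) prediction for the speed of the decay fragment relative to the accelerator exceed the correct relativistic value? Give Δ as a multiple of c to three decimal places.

Galilean: u_cl = 0.645 + 0.932 = 1.5770.
Relativistic: u_rel = (0.645 + 0.932) / (1 + 0.645·0.932) = 1.5770/1.6011 = 0.9849.
Δ = 1.5770 − 0.9849 = 0.5921.
(The classical prediction exceeds c; the relativistic result does not.)

Δ = 0.592c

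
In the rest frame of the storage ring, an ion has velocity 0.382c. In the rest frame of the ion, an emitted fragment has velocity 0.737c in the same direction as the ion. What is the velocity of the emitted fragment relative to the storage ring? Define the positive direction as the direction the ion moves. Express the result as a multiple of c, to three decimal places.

0.873c

With v = 0.382 and u' = 0.737 (in units of c),
u = (u' + v)/(1 + u'v/c²):
u = (0.737 + 0.382) / (1 + 0.737·0.382) = 1.1190/1.2815 = 0.8732
(Galilean addition would give +1.119c, exceeding c.)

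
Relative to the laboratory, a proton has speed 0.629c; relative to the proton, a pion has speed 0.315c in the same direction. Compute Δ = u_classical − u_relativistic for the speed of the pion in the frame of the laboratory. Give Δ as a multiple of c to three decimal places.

Δ = 0.156c

Galilean: u_cl = 0.315 + 0.629 = 0.9440.
Relativistic: u_rel = (0.315 + 0.629) / (1 + 0.315·0.629) = 0.9440/1.1981 = 0.7879.
Δ = 0.9440 − 0.7879 = 0.1561.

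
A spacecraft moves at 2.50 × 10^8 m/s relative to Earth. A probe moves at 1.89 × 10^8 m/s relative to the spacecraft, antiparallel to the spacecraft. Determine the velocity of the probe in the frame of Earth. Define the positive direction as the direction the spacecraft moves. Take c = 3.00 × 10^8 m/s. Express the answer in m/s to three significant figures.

In units of c (dividing by 3.00 × 10^8 m/s): v = 0.833, u' = -0.630.
u = (u' + v)/(1 + u'v/c²):
u = (-0.630 + 0.833) / (1 + (-0.630)·0.833) = 0.2033/0.4750 = 0.4281
(Galilean addition would give +0.203c.)
Converting back: u = 0.4281 × 3.00 × 10^8 m/s.

+1.28 × 10^8 m/s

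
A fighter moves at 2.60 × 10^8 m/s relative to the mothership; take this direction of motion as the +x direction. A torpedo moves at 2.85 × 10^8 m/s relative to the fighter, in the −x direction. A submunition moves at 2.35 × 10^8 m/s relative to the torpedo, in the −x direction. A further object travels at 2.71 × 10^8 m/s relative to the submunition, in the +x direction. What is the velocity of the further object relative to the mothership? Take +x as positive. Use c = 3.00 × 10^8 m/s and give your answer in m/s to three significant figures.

-2.28 × 10^7 m/s

Apply u = (u' + v)/(1 + u'v/c²) successively, working outward toward the mothership.
(Dividing each given speed by c = 3.00 × 10^8 m/s to work in units of c.)
Start: velocity of the fighter relative to the mothership = 0.8667c.
Compose with the torpedo (u' = -0.950 in the fighter frame): u_1 = (-0.950 + 0.867) / (1 + (-0.950)·0.867) = -0.0833/0.1767 = -0.4717.
Compose with the submunition (u' = -0.783 in the torpedo frame): u_2 = (-0.783 + (-0.472)) / (1 + (-0.783)·(-0.472)) = -1.2550/1.3695 = -0.9164.
Compose with the further object (u' = 0.903 in the submunition frame): u_3 = (0.903 + (-0.916)) / (1 + 0.903·(-0.916)) = -0.0131/0.1722 = -0.0760.
So u = -0.0760 × 3.00 × 10^8 m/s.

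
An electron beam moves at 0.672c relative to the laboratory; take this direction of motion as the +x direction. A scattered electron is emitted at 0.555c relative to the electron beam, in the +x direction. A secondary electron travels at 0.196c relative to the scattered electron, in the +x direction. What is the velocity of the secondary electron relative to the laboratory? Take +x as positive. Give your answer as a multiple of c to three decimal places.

Apply u = (u' + v)/(1 + u'v/c²) successively, working outward toward the laboratory.
Start: velocity of the electron beam relative to the laboratory = 0.6720c.
Compose with the scattered electron (u' = 0.555 in the electron beam frame): u_1 = (0.555 + 0.672) / (1 + 0.555·0.672) = 1.2270/1.3730 = 0.8937.
Compose with the secondary electron (u' = 0.196 in the scattered electron frame): u_2 = (0.196 + 0.894) / (1 + 0.196·0.894) = 1.0897/1.1752 = 0.9273.

0.927c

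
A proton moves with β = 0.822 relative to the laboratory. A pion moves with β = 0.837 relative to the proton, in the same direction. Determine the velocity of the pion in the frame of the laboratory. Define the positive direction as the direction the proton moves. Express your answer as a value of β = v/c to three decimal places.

With v = 0.822 and u' = 0.837 (in units of c),
u = (u' + v)/(1 + u'v/c²):
u = (0.837 + 0.822) / (1 + 0.837·0.822) = 1.6590/1.6880 = 0.9828

β = 0.983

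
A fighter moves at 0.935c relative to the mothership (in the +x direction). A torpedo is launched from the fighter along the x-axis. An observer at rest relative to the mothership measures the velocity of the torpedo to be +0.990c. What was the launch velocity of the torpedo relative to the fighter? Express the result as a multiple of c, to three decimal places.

Invert the composition law: u' = (u − v)/(1 − uv/c²).
u' = (0.990 − 0.935) / (1 − (0.990)(0.935)) = 0.0550/0.0743 = 0.7397.

+0.740c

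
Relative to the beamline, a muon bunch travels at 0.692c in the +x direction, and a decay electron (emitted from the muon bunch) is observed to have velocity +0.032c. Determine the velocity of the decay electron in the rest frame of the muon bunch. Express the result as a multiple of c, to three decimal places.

-0.675c

Invert the composition law: u' = (u − v)/(1 − uv/c²).
u' = (0.032 − 0.692) / (1 − (0.032)(0.692)) = -0.6600/0.9779 = -0.6749.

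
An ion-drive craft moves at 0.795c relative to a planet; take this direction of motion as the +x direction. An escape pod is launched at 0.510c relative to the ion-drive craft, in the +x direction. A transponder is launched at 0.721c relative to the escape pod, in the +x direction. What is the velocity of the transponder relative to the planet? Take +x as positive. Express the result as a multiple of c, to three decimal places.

Apply u = (u' + v)/(1 + u'v/c²) successively, working outward toward the planet.
Start: velocity of the ion-drive craft relative to the planet = 0.7950c.
Compose with the escape pod (u' = 0.510 in the ion-drive craft frame): u_1 = (0.510 + 0.795) / (1 + 0.510·0.795) = 1.3050/1.4055 = 0.9285.
Compose with the transponder (u' = 0.721 in the escape pod frame): u_2 = (0.721 + 0.929) / (1 + 0.721·0.929) = 1.6495/1.6695 = 0.9881.

0.988c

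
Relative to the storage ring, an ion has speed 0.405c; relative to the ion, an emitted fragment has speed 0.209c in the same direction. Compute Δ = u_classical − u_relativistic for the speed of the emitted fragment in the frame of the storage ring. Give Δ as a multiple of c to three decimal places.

Δ = 0.048c

Galilean: u_cl = 0.209 + 0.405 = 0.6140.
Relativistic: u_rel = (0.209 + 0.405) / (1 + 0.209·0.405) = 0.6140/1.0846 = 0.5661.
Δ = 0.6140 − 0.5661 = 0.0479.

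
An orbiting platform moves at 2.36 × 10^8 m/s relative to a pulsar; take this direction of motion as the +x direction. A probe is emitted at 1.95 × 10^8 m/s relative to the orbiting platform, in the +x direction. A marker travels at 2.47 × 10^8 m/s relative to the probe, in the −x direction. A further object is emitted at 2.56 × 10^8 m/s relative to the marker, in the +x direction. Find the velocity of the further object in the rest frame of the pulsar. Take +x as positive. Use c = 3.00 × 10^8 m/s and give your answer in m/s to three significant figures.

Apply u = (u' + v)/(1 + u'v/c²) successively, working outward toward the pulsar.
(Dividing each given speed by c = 3.00 × 10^8 m/s to work in units of c.)
Start: velocity of the orbiting platform relative to the pulsar = 0.7867c.
Compose with the probe (u' = 0.650 in the orbiting platform frame): u_1 = (0.650 + 0.787) / (1 + 0.650·0.787) = 1.4367/1.5113 = 0.9506.
Compose with the marker (u' = -0.823 in the probe frame): u_2 = (-0.823 + 0.951) / (1 + (-0.823)·0.951) = 0.1273/0.2173 = 0.5855.
Compose with the further object (u' = 0.853 in the marker frame): u_3 = (0.853 + 0.586) / (1 + 0.853·0.586) = 1.4389/1.4997 = 0.9595.
So u = 0.9595 × 3.00 × 10^8 m/s.

+2.88 × 10^8 m/s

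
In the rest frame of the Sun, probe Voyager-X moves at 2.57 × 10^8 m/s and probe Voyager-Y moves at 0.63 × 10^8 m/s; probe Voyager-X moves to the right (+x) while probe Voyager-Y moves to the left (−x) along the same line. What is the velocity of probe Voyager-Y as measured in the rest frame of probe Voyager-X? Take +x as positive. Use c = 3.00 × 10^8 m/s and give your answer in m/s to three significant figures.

β_A = 0.857, β_B = -0.210 (dividing each by c = 3.00 × 10^8 m/s).
Transform to A's frame with the inverse velocity-addition law: u' = (u − v)/(1 − uv/c²), taking u = β_B and v = β_A.
u' = (-0.210 − 0.857) / (1 − (0.857)(-0.210)) = -1.0667/1.1799 = -0.9040.
u' = -0.9040 × 3.00 × 10^8 m/s.

-2.71 × 10^8 m/s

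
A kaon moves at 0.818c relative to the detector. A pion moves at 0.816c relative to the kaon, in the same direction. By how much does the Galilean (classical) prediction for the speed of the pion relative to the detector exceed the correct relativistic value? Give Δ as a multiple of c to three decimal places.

Δ = 0.654c

Galilean: u_cl = 0.816 + 0.818 = 1.6340.
Relativistic: u_rel = (0.816 + 0.818) / (1 + 0.816·0.818) = 1.6340/1.6675 = 0.9799.
Δ = 1.6340 − 0.9799 = 0.6541.
(The classical prediction exceeds c; the relativistic result does not.)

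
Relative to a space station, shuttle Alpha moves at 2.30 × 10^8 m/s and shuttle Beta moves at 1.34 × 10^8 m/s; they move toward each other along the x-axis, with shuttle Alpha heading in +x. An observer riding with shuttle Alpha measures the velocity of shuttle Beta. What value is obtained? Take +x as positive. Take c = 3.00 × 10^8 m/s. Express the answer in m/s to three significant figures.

β_A = 0.767, β_B = -0.447 (dividing each by c = 3.00 × 10^8 m/s).
Transform to A's frame with the inverse velocity-addition law: u' = (u − v)/(1 − uv/c²), taking u = β_B and v = β_A.
u' = (-0.447 − 0.767) / (1 − (0.767)(-0.447)) = -1.2133/1.3424 = -0.9038.
u' = -0.9038 × 3.00 × 10^8 m/s.

-2.71 × 10^8 m/s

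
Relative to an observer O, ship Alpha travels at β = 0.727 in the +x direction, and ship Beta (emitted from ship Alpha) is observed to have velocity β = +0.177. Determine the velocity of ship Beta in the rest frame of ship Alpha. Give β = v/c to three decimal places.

β = -0.631

Invert the composition law: u' = (u − v)/(1 − uv/c²).
u' = (0.177 − 0.727) / (1 − (0.177)(0.727)) = -0.5500/0.8713 = -0.6312.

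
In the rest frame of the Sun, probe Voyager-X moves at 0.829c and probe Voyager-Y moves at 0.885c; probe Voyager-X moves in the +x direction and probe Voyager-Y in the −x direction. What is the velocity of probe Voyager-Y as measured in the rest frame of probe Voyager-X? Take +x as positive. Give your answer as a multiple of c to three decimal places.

-0.989c

β_A = 0.829, β_B = -0.885.
Transform to A's frame with the inverse velocity-addition law: u' = (u − v)/(1 − uv/c²), taking u = β_B and v = β_A.
u' = (-0.885 − 0.829) / (1 − (0.829)(-0.885)) = -1.7140/1.7337 = -0.9887.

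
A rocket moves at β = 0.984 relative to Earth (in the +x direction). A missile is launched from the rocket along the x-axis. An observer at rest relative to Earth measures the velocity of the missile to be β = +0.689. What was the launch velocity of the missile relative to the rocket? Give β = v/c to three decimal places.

Invert the composition law: u' = (u − v)/(1 − uv/c²).
u' = (0.689 − 0.984) / (1 − (0.689)(0.984)) = -0.2950/0.3220 = -0.9161.

β = -0.916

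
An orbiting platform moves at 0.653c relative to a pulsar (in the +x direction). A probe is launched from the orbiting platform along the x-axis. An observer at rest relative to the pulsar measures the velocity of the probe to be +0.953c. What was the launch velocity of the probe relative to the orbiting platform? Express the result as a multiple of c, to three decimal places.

Invert the composition law: u' = (u − v)/(1 − uv/c²).
u' = (0.953 − 0.653) / (1 − (0.953)(0.653)) = 0.3000/0.3777 = 0.7943.

+0.794c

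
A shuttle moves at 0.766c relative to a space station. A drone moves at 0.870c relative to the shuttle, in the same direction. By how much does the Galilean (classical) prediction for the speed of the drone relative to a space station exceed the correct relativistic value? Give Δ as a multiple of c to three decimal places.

Δ = 0.654c

Galilean: u_cl = 0.870 + 0.766 = 1.6360.
Relativistic: u_rel = (0.870 + 0.766) / (1 + 0.870·0.766) = 1.6360/1.6664 = 0.9817.
Δ = 1.6360 − 0.9817 = 0.6543.
(The classical prediction exceeds c; the relativistic result does not.)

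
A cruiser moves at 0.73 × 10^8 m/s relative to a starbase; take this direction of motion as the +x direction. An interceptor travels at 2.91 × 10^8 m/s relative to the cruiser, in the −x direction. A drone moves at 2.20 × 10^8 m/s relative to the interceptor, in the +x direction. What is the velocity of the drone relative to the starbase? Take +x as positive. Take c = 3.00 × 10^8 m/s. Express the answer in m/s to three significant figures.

-2.16 × 10^8 m/s

Apply u = (u' + v)/(1 + u'v/c²) successively, working outward toward the starbase.
(Dividing each given speed by c = 3.00 × 10^8 m/s to work in units of c.)
Start: velocity of the cruiser relative to the starbase = 0.2433c.
Compose with the interceptor (u' = -0.970 in the cruiser frame): u_1 = (-0.970 + 0.243) / (1 + (-0.970)·0.243) = -0.7267/0.7640 = -0.9512.
Compose with the drone (u' = 0.733 in the interceptor frame): u_2 = (0.733 + (-0.951)) / (1 + 0.733·(-0.951)) = -0.2178/0.3025 = -0.7202.
So u = -0.7202 × 3.00 × 10^8 m/s.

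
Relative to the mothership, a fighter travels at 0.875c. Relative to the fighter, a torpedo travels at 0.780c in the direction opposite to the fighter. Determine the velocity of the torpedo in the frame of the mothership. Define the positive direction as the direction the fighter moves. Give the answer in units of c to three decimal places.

+0.299c

With v = 0.875 and u' = -0.780 (in units of c),
u = (u' + v)/(1 + u'v/c²):
u = (-0.780 + 0.875) / (1 + (-0.780)·0.875) = 0.0950/0.3175 = 0.2992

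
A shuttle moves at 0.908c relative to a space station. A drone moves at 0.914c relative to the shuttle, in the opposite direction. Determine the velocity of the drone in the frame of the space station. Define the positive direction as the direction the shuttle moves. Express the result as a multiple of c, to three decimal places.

-0.035c

With v = 0.908 and u' = -0.914 (in units of c),
u = (u' + v)/(1 + u'v/c²):
u = (-0.914 + 0.908) / (1 + (-0.914)·0.908) = -0.0060/0.1701 = -0.0353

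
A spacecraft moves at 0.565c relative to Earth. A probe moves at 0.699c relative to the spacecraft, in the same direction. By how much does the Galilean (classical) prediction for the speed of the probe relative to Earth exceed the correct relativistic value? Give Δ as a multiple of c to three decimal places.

Galilean: u_cl = 0.699 + 0.565 = 1.2640.
Relativistic: u_rel = (0.699 + 0.565) / (1 + 0.699·0.565) = 1.2640/1.3949 = 0.9061.
Δ = 1.2640 − 0.9061 = 0.3579.
(The classical prediction exceeds c; the relativistic result does not.)

Δ = 0.358c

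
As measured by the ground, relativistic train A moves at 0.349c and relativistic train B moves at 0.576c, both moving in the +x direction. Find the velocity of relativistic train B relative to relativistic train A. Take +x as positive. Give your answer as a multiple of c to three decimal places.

+0.284c

β_A = 0.349, β_B = 0.576.
Transform to A's frame with the inverse velocity-addition law: u' = (u − v)/(1 − uv/c²), taking u = β_B and v = β_A.
u' = (0.576 − 0.349) / (1 − (0.349)(0.576)) = 0.2270/0.7990 = 0.2841.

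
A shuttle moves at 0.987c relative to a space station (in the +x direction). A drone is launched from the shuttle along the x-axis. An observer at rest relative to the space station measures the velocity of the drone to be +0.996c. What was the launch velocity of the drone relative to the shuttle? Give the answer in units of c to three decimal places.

Invert the composition law: u' = (u − v)/(1 − uv/c²).
u' = (0.996 − 0.987) / (1 − (0.996)(0.987)) = 0.0090/0.0169 = 0.5310.

+0.531c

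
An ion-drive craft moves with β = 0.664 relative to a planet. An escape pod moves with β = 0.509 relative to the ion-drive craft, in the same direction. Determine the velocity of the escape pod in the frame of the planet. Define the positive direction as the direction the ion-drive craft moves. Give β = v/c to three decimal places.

β = 0.877

With v = 0.664 and u' = 0.509 (in units of c),
u = (u' + v)/(1 + u'v/c²):
u = (0.509 + 0.664) / (1 + 0.509·0.664) = 1.1730/1.3380 = 0.8767
(Galilean addition would give +1.173c, exceeding c.)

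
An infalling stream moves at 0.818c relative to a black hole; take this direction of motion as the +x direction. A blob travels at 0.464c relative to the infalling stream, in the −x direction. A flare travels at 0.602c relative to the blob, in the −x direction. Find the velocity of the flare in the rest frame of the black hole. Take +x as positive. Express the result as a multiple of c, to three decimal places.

Apply u = (u' + v)/(1 + u'v/c²) successively, working outward toward the black hole.
Start: velocity of the infalling stream relative to the black hole = 0.8180c.
Compose with the blob (u' = -0.464 in the infalling stream frame): u_1 = (-0.464 + 0.818) / (1 + (-0.464)·0.818) = 0.3540/0.6204 = 0.5706.
Compose with the flare (u' = -0.602 in the blob frame): u_2 = (-0.602 + 0.571) / (1 + (-0.602)·0.571) = -0.0314/0.6565 = -0.0479.

-0.048c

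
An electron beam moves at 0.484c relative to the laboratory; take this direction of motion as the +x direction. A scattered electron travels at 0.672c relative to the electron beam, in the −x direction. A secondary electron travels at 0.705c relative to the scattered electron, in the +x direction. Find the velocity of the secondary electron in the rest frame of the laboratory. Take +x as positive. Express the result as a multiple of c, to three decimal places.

Apply u = (u' + v)/(1 + u'v/c²) successively, working outward toward the laboratory.
Start: velocity of the electron beam relative to the laboratory = 0.4840c.
Compose with the scattered electron (u' = -0.672 in the electron beam frame): u_1 = (-0.672 + 0.484) / (1 + (-0.672)·0.484) = -0.1880/0.6748 = -0.2786.
Compose with the secondary electron (u' = 0.705 in the scattered electron frame): u_2 = (0.705 + (-0.279)) / (1 + 0.705·(-0.279)) = 0.4264/0.8036 = 0.5306.

+0.531c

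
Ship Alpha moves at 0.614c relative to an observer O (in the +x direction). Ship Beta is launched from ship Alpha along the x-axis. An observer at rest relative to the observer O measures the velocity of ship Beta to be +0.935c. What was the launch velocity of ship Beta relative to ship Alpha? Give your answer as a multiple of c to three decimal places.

+0.754c

Invert the composition law: u' = (u − v)/(1 − uv/c²).
u' = (0.935 − 0.614) / (1 − (0.935)(0.614)) = 0.3210/0.4259 = 0.7537.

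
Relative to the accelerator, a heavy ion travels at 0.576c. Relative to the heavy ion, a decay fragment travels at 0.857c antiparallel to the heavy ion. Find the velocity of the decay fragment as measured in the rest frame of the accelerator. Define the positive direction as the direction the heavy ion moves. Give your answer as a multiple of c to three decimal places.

With v = 0.576 and u' = -0.857 (in units of c),
u = (u' + v)/(1 + u'v/c²):
u = (-0.857 + 0.576) / (1 + (-0.857)·0.576) = -0.2810/0.5064 = -0.5549
(Galilean addition would give -0.281c.)

-0.555c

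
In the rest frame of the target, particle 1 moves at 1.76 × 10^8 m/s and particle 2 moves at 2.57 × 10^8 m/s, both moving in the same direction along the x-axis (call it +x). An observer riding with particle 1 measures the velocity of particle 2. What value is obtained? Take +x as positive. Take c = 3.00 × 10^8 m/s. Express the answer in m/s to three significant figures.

+1.63 × 10^8 m/s

β_A = 0.587, β_B = 0.857 (dividing each by c = 3.00 × 10^8 m/s).
Transform to A's frame with the inverse velocity-addition law: u' = (u − v)/(1 − uv/c²), taking u = β_B and v = β_A.
u' = (0.857 − 0.587) / (1 − (0.587)(0.857)) = 0.2700/0.4974 = 0.5428.
u' = 0.5428 × 3.00 × 10^8 m/s.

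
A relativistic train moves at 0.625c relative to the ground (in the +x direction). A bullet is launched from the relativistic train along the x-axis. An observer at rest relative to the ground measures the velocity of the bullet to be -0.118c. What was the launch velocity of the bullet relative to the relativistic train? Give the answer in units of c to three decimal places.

-0.692c

Invert the composition law: u' = (u − v)/(1 − uv/c²).
u' = (-0.118 − 0.625) / (1 − (-0.118)(0.625)) = -0.7430/1.0737 = -0.6920.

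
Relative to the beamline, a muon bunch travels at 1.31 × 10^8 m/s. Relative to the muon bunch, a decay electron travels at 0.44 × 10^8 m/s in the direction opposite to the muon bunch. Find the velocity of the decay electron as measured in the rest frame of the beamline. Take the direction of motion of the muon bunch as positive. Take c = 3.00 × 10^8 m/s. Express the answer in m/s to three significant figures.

In units of c (dividing by 3.00 × 10^8 m/s): v = 0.437, u' = -0.147.
u = (u' + v)/(1 + u'v/c²):
u = (-0.147 + 0.437) / (1 + (-0.147)·0.437) = 0.2900/0.9360 = 0.3098
(Galilean addition would give +0.290c.)
Converting back: u = 0.3098 × 3.00 × 10^8 m/s.

+9.30 × 10^7 m/s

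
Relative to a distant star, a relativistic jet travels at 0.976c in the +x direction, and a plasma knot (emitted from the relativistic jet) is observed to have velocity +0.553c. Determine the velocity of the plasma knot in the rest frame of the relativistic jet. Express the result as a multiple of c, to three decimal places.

Invert the composition law: u' = (u − v)/(1 − uv/c²).
u' = (0.553 − 0.976) / (1 − (0.553)(0.976)) = -0.4230/0.4603 = -0.9190.

-0.919c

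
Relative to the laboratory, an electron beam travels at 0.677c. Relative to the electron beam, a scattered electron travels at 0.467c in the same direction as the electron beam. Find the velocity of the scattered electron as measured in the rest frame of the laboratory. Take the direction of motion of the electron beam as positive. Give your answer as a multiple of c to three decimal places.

0.869c

With v = 0.677 and u' = 0.467 (in units of c),
u = (u' + v)/(1 + u'v/c²):
u = (0.467 + 0.677) / (1 + 0.467·0.677) = 1.1440/1.3162 = 0.8692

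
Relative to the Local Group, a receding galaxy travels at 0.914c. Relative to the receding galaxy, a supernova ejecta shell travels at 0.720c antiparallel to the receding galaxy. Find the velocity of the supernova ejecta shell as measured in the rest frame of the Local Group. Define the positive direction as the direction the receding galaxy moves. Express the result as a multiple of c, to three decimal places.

With v = 0.914 and u' = -0.720 (in units of c),
u = (u' + v)/(1 + u'v/c²):
u = (-0.720 + 0.914) / (1 + (-0.720)·0.914) = 0.1940/0.3419 = 0.5674
(Galilean addition would give +0.194c.)

+0.567c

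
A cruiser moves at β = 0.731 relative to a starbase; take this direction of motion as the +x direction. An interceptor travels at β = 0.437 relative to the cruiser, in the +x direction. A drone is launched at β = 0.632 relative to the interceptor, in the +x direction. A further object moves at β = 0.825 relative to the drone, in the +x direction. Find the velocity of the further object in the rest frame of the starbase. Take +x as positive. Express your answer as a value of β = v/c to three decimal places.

β = 0.997

Apply u = (u' + v)/(1 + u'v/c²) successively, working outward toward the starbase.
Start: velocity of the cruiser relative to the starbase = 0.7310c.
Compose with the interceptor (u' = 0.437 in the cruiser frame): u_1 = (0.437 + 0.731) / (1 + 0.437·0.731) = 1.1680/1.3194 = 0.8852.
Compose with the drone (u' = 0.632 in the interceptor frame): u_2 = (0.632 + 0.885) / (1 + 0.632·0.885) = 1.5172/1.5595 = 0.9729.
Compose with the further object (u' = 0.825 in the drone frame): u_3 = (0.825 + 0.973) / (1 + 0.825·0.973) = 1.7979/1.8027 = 0.9974.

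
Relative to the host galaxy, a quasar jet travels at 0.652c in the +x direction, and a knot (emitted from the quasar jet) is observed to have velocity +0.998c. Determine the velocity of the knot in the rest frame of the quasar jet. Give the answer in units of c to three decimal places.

Invert the composition law: u' = (u − v)/(1 − uv/c²).
u' = (0.998 − 0.652) / (1 − (0.998)(0.652)) = 0.3460/0.3493 = 0.9905.

+0.991c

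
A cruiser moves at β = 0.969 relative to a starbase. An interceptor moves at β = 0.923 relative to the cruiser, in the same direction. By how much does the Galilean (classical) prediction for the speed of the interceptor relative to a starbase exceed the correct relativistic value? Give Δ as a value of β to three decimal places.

Δ = 0.893

Galilean: u_cl = 0.923 + 0.969 = 1.8920.
Relativistic: u_rel = (0.923 + 0.969) / (1 + 0.923·0.969) = 1.8920/1.8944 = 0.9987.
Δ = 1.8920 − 0.9987 = 0.8933.
(The classical prediction exceeds c; the relativistic result does not.)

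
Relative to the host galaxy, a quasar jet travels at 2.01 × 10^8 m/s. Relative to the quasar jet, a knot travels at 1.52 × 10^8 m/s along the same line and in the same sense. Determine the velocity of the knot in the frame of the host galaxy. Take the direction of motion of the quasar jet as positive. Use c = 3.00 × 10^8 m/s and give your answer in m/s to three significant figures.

2.64 × 10^8 m/s

In units of c (dividing by 3.00 × 10^8 m/s): v = 0.670, u' = 0.507.
u = (u' + v)/(1 + u'v/c²):
u = (0.507 + 0.670) / (1 + 0.507·0.670) = 1.1767/1.3395 = 0.8785
Converting back: u = 0.8785 × 3.00 × 10^8 m/s.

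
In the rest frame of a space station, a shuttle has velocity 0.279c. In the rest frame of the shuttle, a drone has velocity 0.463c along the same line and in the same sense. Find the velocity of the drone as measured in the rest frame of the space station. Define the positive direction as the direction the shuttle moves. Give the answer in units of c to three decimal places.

With v = 0.279 and u' = 0.463 (in units of c),
u = (u' + v)/(1 + u'v/c²):
u = (0.463 + 0.279) / (1 + 0.463·0.279) = 0.7420/1.1292 = 0.6571

0.657c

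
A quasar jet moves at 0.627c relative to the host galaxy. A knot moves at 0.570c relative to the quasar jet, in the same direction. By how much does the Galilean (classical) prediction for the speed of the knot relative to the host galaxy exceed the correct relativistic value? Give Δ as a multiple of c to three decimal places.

Δ = 0.315c

Galilean: u_cl = 0.570 + 0.627 = 1.1970.
Relativistic: u_rel = (0.570 + 0.627) / (1 + 0.570·0.627) = 1.1970/1.3574 = 0.8818.
Δ = 1.1970 − 0.8818 = 0.3152.
(The classical prediction exceeds c; the relativistic result does not.)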